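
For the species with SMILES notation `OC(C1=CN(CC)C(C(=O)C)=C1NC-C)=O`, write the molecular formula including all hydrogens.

Heavy atoms from the SMILES: 11 C, 2 N, 3 O.
Implicit hydrogens by atom environment:
  3 × C: 3 H each → 9
  3 × C (aromatic): no H
  2 × C: 2 H each → 4
  2 × C: no H
  2 × O: no H
  1 × C (aromatic): 1 H
  1 × N: 1 H
  1 × N (aromatic): no H
  1 × O: 1 H
  Total hydrogens = 16.
Molecular formula: C11H16N2O3

C11H16N2O3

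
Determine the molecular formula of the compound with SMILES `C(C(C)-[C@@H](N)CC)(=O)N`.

Heavy atoms from the SMILES: 6 C, 2 N, 1 O.
Implicit hydrogens by atom environment:
  2 × C: 3 H each → 6
  2 × C: 1 H each → 2
  2 × N: 2 H each → 4
  1 × C: 2 H
  1 × C: no H
  1 × O: no H
  Total hydrogens = 14.
Molecular formula: C6H14N2O

C6H14N2O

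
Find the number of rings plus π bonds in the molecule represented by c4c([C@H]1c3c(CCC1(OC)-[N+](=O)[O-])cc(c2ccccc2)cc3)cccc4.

14

Molecular formula from the SMILES: C23H21NO3.
DoU = (2C + 2 + N − H − X)/2 = (2·23 + 2 + 1 − 21 − 0)/2 = 28/2 = 14.
(Structurally: 4 ring(s) + 10 π bond(s) = 14.)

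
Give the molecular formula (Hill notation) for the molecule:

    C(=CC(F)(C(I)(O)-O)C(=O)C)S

Heavy atoms from the SMILES: 6 C, 1 F, 1 I, 3 O, 1 S.
Implicit hydrogens by atom environment:
  3 × C: no H
  2 × C: 1 H each → 2
  2 × O: 1 H each → 2
  1 × C: 3 H
  1 × F: no H
  1 × I: no H
  1 × O: no H
  1 × S: 1 H
  Total hydrogens = 8.
Molecular formula: C6H8FIO3S

C6H8FIO3S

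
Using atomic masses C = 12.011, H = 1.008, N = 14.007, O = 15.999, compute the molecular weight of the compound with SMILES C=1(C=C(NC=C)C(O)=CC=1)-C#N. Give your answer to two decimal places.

160.18

Molecular formula: C9H8N2O.
M = 9×12.011 + 8×1.008 + 2×14.007 + 1×15.999 = 160.18 g/mol.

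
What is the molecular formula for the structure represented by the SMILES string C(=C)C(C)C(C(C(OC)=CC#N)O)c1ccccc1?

Heavy atoms from the SMILES: 16 C, 1 N, 2 O.
Implicit hydrogens by atom environment:
  5 × C: 1 H each → 5
  5 × C (aromatic): 1 H each → 5
  2 × C: 3 H each → 6
  2 × C: no H
  1 × C: 2 H
  1 × C (aromatic): no H
  1 × N: no H
  1 × O: 1 H
  1 × O: no H
  Total hydrogens = 19.
Molecular formula: C16H19NO2

C16H19NO2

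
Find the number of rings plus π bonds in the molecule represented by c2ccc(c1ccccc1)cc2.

Molecular formula from the SMILES: C12H10.
DoU = (2C + 2 + N − H − X)/2 = (2·12 + 2 + 0 − 10 − 0)/2 = 16/2 = 8.
(Structurally: 2 ring(s) + 6 π bond(s) = 8.)

8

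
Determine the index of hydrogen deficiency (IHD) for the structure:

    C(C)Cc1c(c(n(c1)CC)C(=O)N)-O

4

Molecular formula from the SMILES: C10H16N2O2.
DoU = (2C + 2 + N − H − X)/2 = (2·10 + 2 + 2 − 16 − 0)/2 = 8/2 = 4.
(Structurally: 1 ring(s) + 3 π bond(s) = 4.)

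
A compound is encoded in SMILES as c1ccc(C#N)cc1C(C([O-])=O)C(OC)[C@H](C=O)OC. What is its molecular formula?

C14H14NO5-

Heavy atoms from the SMILES: 14 C, 1 N, 5 O.
Implicit hydrogens by atom environment:
  4 × C: 1 H each → 4
  4 × C (aromatic): 1 H each → 4
  4 × O: no H
  2 × C: 3 H each → 6
  2 × C (aromatic): no H
  2 × C: no H
  1 × N: no H
  1 × O (charge -1): no H
  Total hydrogens = 14.
Net charge -1.
Molecular formula: C14H14NO5-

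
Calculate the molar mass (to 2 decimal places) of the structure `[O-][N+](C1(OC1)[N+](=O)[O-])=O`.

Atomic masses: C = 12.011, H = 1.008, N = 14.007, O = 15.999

Molecular formula: C2H2N2O5.
M = 2×12.011 + 2×1.008 + 2×14.007 + 5×15.999 = 134.05 g/mol.

134.05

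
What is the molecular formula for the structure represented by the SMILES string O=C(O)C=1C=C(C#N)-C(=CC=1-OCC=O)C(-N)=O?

C11H8N2O5

Heavy atoms from the SMILES: 11 C, 2 N, 5 O.
Implicit hydrogens by atom environment:
  4 × C (aromatic): no H
  4 × O: no H
  3 × C: no H
  2 × C (aromatic): 1 H each → 2
  1 × C: 2 H
  1 × C: 1 H
  1 × N: 2 H
  1 × N: no H
  1 × O: 1 H
  Total hydrogens = 8.
Molecular formula: C11H8N2O5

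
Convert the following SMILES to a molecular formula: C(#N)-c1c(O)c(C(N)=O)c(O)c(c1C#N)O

Heavy atoms from the SMILES: 9 C, 3 N, 4 O.
Implicit hydrogens by atom environment:
  6 × C (aromatic): no H
  3 × C: no H
  3 × O: 1 H each → 3
  2 × N: no H
  1 × N: 2 H
  1 × O: no H
  Total hydrogens = 5.
Molecular formula: C9H5N3O4

C9H5N3O4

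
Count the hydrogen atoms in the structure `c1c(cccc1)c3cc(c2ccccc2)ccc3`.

Hydrogens are implicit in SMILES; fill each atom to its normal valence:
  14 × C (aromatic): 1 H each → 14
  4 × C (aromatic): no H
  Total hydrogens = 14.

14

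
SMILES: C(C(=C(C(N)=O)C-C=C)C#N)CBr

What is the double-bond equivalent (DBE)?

Molecular formula from the SMILES: C9H11BrN2O.
DoU = (2C + 2 + N − H − X)/2 = (2·9 + 2 + 2 − 11 − 1)/2 = 10/2 = 5.
(Structurally: 0 ring(s) + 5 π bond(s) = 5.)

5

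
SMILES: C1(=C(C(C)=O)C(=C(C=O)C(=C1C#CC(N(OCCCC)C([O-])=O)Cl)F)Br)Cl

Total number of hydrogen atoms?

14

Hydrogens are implicit in SMILES; fill each atom to its normal valence:
  6 × C (aromatic): no H
  4 × C: no H
  4 × O: no H
  3 × C: 2 H each → 6
  2 × C: 3 H each → 6
  2 × C: 1 H each → 2
  2 × Cl: no H
  1 × Br: no H
  1 × F: no H
  1 × N: no H
  1 × O (charge -1): no H
  Total hydrogens = 14.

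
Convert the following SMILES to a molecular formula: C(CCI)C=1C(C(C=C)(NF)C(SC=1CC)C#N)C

Heavy atoms from the SMILES: 14 C, 1 F, 1 I, 2 N, 1 S.
Implicit hydrogens by atom environment:
  5 × C: 2 H each → 10
  4 × C: no H
  3 × C: 1 H each → 3
  2 × C: 3 H each → 6
  1 × F: no H
  1 × I: no H
  1 × N: 1 H
  1 × N: no H
  1 × S: no H
  Total hydrogens = 20.
Molecular formula: C14H20FIN2S

C14H20FIN2S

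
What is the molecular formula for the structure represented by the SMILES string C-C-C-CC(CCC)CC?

Heavy atoms from the SMILES: 10 C.
Implicit hydrogens by atom environment:
  6 × C: 2 H each → 12
  3 × C: 3 H each → 9
  1 × C: 1 H
  Total hydrogens = 22.
Molecular formula: C10H22

C10H22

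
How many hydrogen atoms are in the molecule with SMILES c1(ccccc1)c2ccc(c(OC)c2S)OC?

Hydrogens are implicit in SMILES; fill each atom to its normal valence:
  7 × C (aromatic): 1 H each → 7
  5 × C (aromatic): no H
  2 × C: 3 H each → 6
  2 × O: no H
  1 × S: 1 H
  Total hydrogens = 14.

14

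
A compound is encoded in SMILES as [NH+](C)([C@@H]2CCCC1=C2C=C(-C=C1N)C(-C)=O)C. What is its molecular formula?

C14H21N2O+

Heavy atoms from the SMILES: 14 C, 2 N, 1 O.
Implicit hydrogens by atom environment:
  4 × C (aromatic): no H
  3 × C: 3 H each → 9
  3 × C: 2 H each → 6
  2 × C (aromatic): 1 H each → 2
  1 × C: 1 H
  1 × C: no H
  1 × N: 2 H
  1 × N (charge +1): 1 H
  1 × O: no H
  Total hydrogens = 21.
Net charge +1.
Molecular formula: C14H21N2O+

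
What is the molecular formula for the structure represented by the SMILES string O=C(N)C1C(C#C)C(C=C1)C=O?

Heavy atoms from the SMILES: 9 C, 1 N, 2 O.
Implicit hydrogens by atom environment:
  7 × C: 1 H each → 7
  2 × C: no H
  2 × O: no H
  1 × N: 2 H
  Total hydrogens = 9.
Molecular formula: C9H9NO2

C9H9NO2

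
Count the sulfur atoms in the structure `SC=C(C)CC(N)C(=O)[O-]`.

The symbol for sulfur appears 1 time in the SMILES.

1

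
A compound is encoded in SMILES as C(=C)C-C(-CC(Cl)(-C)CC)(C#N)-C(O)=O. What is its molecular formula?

C11H16ClNO2

Heavy atoms from the SMILES: 11 C, 1 Cl, 1 N, 2 O.
Implicit hydrogens by atom environment:
  4 × C: 2 H each → 8
  4 × C: no H
  2 × C: 3 H each → 6
  1 × C: 1 H
  1 × Cl: no H
  1 × N: no H
  1 × O: 1 H
  1 × O: no H
  Total hydrogens = 16.
Molecular formula: C11H16ClNO2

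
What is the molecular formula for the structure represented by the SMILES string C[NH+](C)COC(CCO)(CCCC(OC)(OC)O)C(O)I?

Heavy atoms from the SMILES: 13 C, 1 I, 1 N, 6 O.
Implicit hydrogens by atom environment:
  6 × C: 2 H each → 12
  4 × C: 3 H each → 12
  3 × O: 1 H each → 3
  3 × O: no H
  2 × C: no H
  1 × C: 1 H
  1 × I: no H
  1 × N (charge +1): 1 H
  Total hydrogens = 29.
Net charge +1.
Molecular formula: C13H29INO6+

C13H29INO6+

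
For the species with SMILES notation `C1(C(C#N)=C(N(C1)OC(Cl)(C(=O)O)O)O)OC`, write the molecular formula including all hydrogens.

C8H9ClN2O6

Heavy atoms from the SMILES: 8 C, 1 Cl, 2 N, 6 O.
Implicit hydrogens by atom environment:
  5 × C: no H
  3 × O: 1 H each → 3
  3 × O: no H
  2 × N: no H
  1 × C: 3 H
  1 × C: 2 H
  1 × C: 1 H
  1 × Cl: no H
  Total hydrogens = 9.
Molecular formula: C8H9ClN2O6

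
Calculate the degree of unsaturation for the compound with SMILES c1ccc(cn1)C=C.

5

Molecular formula from the SMILES: C7H7N.
DoU = (2C + 2 + N − H − X)/2 = (2·7 + 2 + 1 − 7 − 0)/2 = 10/2 = 5.
(Structurally: 1 ring(s) + 4 π bond(s) = 5.)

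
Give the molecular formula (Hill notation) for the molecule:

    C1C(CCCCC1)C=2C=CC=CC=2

C13H18

Heavy atoms from the SMILES: 13 C.
Implicit hydrogens by atom environment:
  6 × C: 2 H each → 12
  5 × C (aromatic): 1 H each → 5
  1 × C: 1 H
  1 × C (aromatic): no H
  Total hydrogens = 18.
Molecular formula: C13H18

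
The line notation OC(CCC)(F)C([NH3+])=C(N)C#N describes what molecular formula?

C7H13FN3O+

Heavy atoms from the SMILES: 7 C, 1 F, 3 N, 1 O.
Implicit hydrogens by atom environment:
  4 × C: no H
  2 × C: 2 H each → 4
  1 × C: 3 H
  1 × F: no H
  1 × N (charge +1): 3 H
  1 × N: 2 H
  1 × N: no H
  1 × O: 1 H
  Total hydrogens = 13.
Net charge +1.
Molecular formula: C7H13FN3O+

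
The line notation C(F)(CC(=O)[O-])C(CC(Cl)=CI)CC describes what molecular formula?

Heavy atoms from the SMILES: 9 C, 1 Cl, 1 F, 1 I, 2 O.
Implicit hydrogens by atom environment:
  3 × C: 2 H each → 6
  3 × C: 1 H each → 3
  2 × C: no H
  1 × C: 3 H
  1 × Cl: no H
  1 × F: no H
  1 × I: no H
  1 × O: no H
  1 × O (charge -1): no H
  Total hydrogens = 12.
Net charge -1.
Molecular formula: C9H12ClFIO2-

C9H12ClFIO2-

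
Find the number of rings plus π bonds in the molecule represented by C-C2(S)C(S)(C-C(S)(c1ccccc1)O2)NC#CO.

Molecular formula from the SMILES: C13H15NO2S3.
DoU = (2C + 2 + N − H − X)/2 = (2·13 + 2 + 1 − 15 − 0)/2 = 14/2 = 7.
(Structurally: 2 ring(s) + 5 π bond(s) = 7.)

7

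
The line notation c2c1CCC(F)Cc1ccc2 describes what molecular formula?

Heavy atoms from the SMILES: 10 C, 1 F.
Implicit hydrogens by atom environment:
  4 × C (aromatic): 1 H each → 4
  3 × C: 2 H each → 6
  2 × C (aromatic): no H
  1 × C: 1 H
  1 × F: no H
  Total hydrogens = 11.
Molecular formula: C10H11F

C10H11F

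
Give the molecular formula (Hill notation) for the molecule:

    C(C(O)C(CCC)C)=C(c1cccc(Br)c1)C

C15H21BrO

Heavy atoms from the SMILES: 1 Br, 15 C, 1 O.
Implicit hydrogens by atom environment:
  4 × C (aromatic): 1 H each → 4
  3 × C: 3 H each → 9
  3 × C: 1 H each → 3
  2 × C: 2 H each → 4
  2 × C (aromatic): no H
  1 × Br: no H
  1 × C: no H
  1 × O: 1 H
  Total hydrogens = 21.
Molecular formula: C15H21BrO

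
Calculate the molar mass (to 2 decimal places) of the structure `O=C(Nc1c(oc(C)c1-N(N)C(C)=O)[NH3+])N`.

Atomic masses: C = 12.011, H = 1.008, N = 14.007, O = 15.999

Molecular formula: C8H14N5O3+.
M = 8×12.011 + 14×1.008 + 5×14.007 + 3×15.999 = 228.23 g/mol.

228.23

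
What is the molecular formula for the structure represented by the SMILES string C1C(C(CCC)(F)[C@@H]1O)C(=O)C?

C9H15FO2

Heavy atoms from the SMILES: 9 C, 1 F, 2 O.
Implicit hydrogens by atom environment:
  3 × C: 2 H each → 6
  2 × C: 3 H each → 6
  2 × C: 1 H each → 2
  2 × C: no H
  1 × F: no H
  1 × O: 1 H
  1 × O: no H
  Total hydrogens = 15.
Molecular formula: C9H15FO2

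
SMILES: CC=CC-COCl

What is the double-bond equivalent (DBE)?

1

Molecular formula from the SMILES: C5H9ClO.
DoU = (2C + 2 + N − H − X)/2 = (2·5 + 2 + 0 − 9 − 1)/2 = 2/2 = 1.
(Structurally: 0 ring(s) + 1 π bond(s) = 1.)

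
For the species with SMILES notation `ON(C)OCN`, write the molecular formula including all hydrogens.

C2H8N2O2

Heavy atoms from the SMILES: 2 C, 2 N, 2 O.
Implicit hydrogens by atom environment:
  1 × C: 3 H
  1 × C: 2 H
  1 × N: 2 H
  1 × N: no H
  1 × O: 1 H
  1 × O: no H
  Total hydrogens = 8.
Molecular formula: C2H8N2O2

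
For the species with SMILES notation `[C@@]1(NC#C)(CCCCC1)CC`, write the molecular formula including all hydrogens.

Heavy atoms from the SMILES: 10 C, 1 N.
Implicit hydrogens by atom environment:
  6 × C: 2 H each → 12
  2 × C: no H
  1 × C: 3 H
  1 × C: 1 H
  1 × N: 1 H
  Total hydrogens = 17.
Molecular formula: C10H17N

C10H17N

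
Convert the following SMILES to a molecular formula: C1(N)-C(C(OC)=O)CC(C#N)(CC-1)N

Heavy atoms from the SMILES: 9 C, 3 N, 2 O.
Implicit hydrogens by atom environment:
  3 × C: 2 H each → 6
  3 × C: no H
  2 × C: 1 H each → 2
  2 × N: 2 H each → 4
  2 × O: no H
  1 × C: 3 H
  1 × N: no H
  Total hydrogens = 15.
Molecular formula: C9H15N3O2

C9H15N3O2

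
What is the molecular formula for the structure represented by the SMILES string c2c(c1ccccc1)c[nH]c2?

Heavy atoms from the SMILES: 10 C, 1 N.
Implicit hydrogens by atom environment:
  8 × C (aromatic): 1 H each → 8
  2 × C (aromatic): no H
  1 × N (aromatic): 1 H
  Total hydrogens = 9.
Molecular formula: C10H9N

C10H9N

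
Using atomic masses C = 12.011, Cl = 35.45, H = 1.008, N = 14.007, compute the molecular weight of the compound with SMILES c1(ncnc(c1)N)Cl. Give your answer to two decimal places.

Molecular formula: C4H4ClN3.
M = 4×12.011 + 1×35.45 + 4×1.008 + 3×14.007 = 129.55 g/mol.

129.55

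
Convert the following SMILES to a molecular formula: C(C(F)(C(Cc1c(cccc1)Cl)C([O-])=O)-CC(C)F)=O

C14H14ClF2O3-

Heavy atoms from the SMILES: 14 C, 1 Cl, 2 F, 3 O.
Implicit hydrogens by atom environment:
  4 × C (aromatic): 1 H each → 4
  3 × C: 1 H each → 3
  2 × C: 2 H each → 4
  2 × C: no H
  2 × C (aromatic): no H
  2 × F: no H
  2 × O: no H
  1 × C: 3 H
  1 × Cl: no H
  1 × O (charge -1): no H
  Total hydrogens = 14.
Net charge -1.
Molecular formula: C14H14ClF2O3-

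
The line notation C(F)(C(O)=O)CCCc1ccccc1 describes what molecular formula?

C11H13FO2

Heavy atoms from the SMILES: 11 C, 1 F, 2 O.
Implicit hydrogens by atom environment:
  5 × C (aromatic): 1 H each → 5
  3 × C: 2 H each → 6
  1 × C: 1 H
  1 × C (aromatic): no H
  1 × C: no H
  1 × F: no H
  1 × O: 1 H
  1 × O: no H
  Total hydrogens = 13.
Molecular formula: C11H13FO2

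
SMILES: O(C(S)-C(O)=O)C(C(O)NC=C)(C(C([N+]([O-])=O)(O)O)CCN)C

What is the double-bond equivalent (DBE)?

3

Molecular formula from the SMILES: C11H21N3O8S.
DoU = (2C + 2 + N − H − X)/2 = (2·11 + 2 + 3 − 21 − 0)/2 = 6/2 = 3.
(Structurally: 0 ring(s) + 3 π bond(s) = 3.)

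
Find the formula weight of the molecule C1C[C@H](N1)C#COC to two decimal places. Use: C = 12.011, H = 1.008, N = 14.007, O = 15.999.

111.14

Molecular formula: C6H9NO.
M = 6×12.011 + 9×1.008 + 1×14.007 + 1×15.999 = 111.14 g/mol.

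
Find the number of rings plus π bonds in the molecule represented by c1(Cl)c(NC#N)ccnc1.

6

Molecular formula from the SMILES: C6H4ClN3.
DoU = (2C + 2 + N − H − X)/2 = (2·6 + 2 + 3 − 4 − 1)/2 = 12/2 = 6.
(Structurally: 1 ring(s) + 5 π bond(s) = 6.)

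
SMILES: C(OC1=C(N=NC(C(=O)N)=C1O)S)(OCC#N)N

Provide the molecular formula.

C8H9N5O4S

Heavy atoms from the SMILES: 8 C, 5 N, 4 O, 1 S.
Implicit hydrogens by atom environment:
  4 × C (aromatic): no H
  3 × O: no H
  2 × C: no H
  2 × N: 2 H each → 4
  2 × N (aromatic): no H
  1 × C: 2 H
  1 × C: 1 H
  1 × N: no H
  1 × O: 1 H
  1 × S: 1 H
  Total hydrogens = 9.
Molecular formula: C8H9N5O4S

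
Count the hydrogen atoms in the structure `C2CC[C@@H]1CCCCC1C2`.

Hydrogens are implicit in SMILES; fill each atom to its normal valence:
  8 × C: 2 H each → 16
  2 × C: 1 H each → 2
  Total hydrogens = 18.

18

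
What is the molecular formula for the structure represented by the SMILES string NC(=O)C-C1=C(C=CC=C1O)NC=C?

Heavy atoms from the SMILES: 10 C, 2 N, 2 O.
Implicit hydrogens by atom environment:
  3 × C (aromatic): 1 H each → 3
  3 × C (aromatic): no H
  2 × C: 2 H each → 4
  1 × C: 1 H
  1 × C: no H
  1 × N: 2 H
  1 × N: 1 H
  1 × O: 1 H
  1 × O: no H
  Total hydrogens = 12.
Molecular formula: C10H12N2O2

C10H12N2O2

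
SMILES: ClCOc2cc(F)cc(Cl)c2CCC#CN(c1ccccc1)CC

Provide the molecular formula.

C19H18Cl2FNO

Heavy atoms from the SMILES: 19 C, 2 Cl, 1 F, 1 N, 1 O.
Implicit hydrogens by atom environment:
  7 × C (aromatic): 1 H each → 7
  5 × C (aromatic): no H
  4 × C: 2 H each → 8
  2 × C: no H
  2 × Cl: no H
  1 × C: 3 H
  1 × F: no H
  1 × N: no H
  1 × O: no H
  Total hydrogens = 18.
Molecular formula: C19H18Cl2FNO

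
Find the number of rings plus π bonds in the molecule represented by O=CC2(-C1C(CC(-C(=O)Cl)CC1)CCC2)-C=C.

Molecular formula from the SMILES: C14H19ClO2.
DoU = (2C + 2 + N − H − X)/2 = (2·14 + 2 + 0 − 19 − 1)/2 = 10/2 = 5.
(Structurally: 2 ring(s) + 3 π bond(s) = 5.)

5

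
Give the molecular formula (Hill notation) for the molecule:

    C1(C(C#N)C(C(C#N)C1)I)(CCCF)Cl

C10H11ClFIN2

Heavy atoms from the SMILES: 10 C, 1 Cl, 1 F, 1 I, 2 N.
Implicit hydrogens by atom environment:
  4 × C: 2 H each → 8
  3 × C: 1 H each → 3
  3 × C: no H
  2 × N: no H
  1 × Cl: no H
  1 × F: no H
  1 × I: no H
  Total hydrogens = 11.
Molecular formula: C10H11ClFIN2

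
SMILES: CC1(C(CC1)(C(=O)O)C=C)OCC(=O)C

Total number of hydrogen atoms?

16

Hydrogens are implicit in SMILES; fill each atom to its normal valence:
  4 × C: 2 H each → 8
  4 × C: no H
  3 × O: no H
  2 × C: 3 H each → 6
  1 × C: 1 H
  1 × O: 1 H
  Total hydrogens = 16.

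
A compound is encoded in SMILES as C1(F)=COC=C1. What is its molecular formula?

Heavy atoms from the SMILES: 4 C, 1 F, 1 O.
Implicit hydrogens by atom environment:
  3 × C (aromatic): 1 H each → 3
  1 × C (aromatic): no H
  1 × F: no H
  1 × O (aromatic): no H
  Total hydrogens = 3.
Molecular formula: C4H3FO

C4H3FO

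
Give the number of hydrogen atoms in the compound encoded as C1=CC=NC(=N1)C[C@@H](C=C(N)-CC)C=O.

Hydrogens are implicit in SMILES; fill each atom to its normal valence:
  3 × C (aromatic): 1 H each → 3
  3 × C: 1 H each → 3
  2 × C: 2 H each → 4
  2 × N (aromatic): no H
  1 × C: 3 H
  1 × C (aromatic): no H
  1 × C: no H
  1 × N: 2 H
  1 × O: no H
  Total hydrogens = 15.

15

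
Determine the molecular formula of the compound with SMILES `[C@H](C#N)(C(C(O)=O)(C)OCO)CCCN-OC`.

Heavy atoms from the SMILES: 10 C, 2 N, 5 O.
Implicit hydrogens by atom environment:
  4 × C: 2 H each → 8
  3 × C: no H
  3 × O: no H
  2 × C: 3 H each → 6
  2 × O: 1 H each → 2
  1 × C: 1 H
  1 × N: 1 H
  1 × N: no H
  Total hydrogens = 18.
Molecular formula: C10H18N2O5

C10H18N2O5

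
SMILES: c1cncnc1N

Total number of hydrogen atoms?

Hydrogens are implicit in SMILES; fill each atom to its normal valence:
  3 × C (aromatic): 1 H each → 3
  2 × N (aromatic): no H
  1 × C (aromatic): no H
  1 × N: 2 H
  Total hydrogens = 5.

5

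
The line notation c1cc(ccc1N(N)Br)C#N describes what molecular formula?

Heavy atoms from the SMILES: 1 Br, 7 C, 3 N.
Implicit hydrogens by atom environment:
  4 × C (aromatic): 1 H each → 4
  2 × C (aromatic): no H
  2 × N: no H
  1 × Br: no H
  1 × C: no H
  1 × N: 2 H
  Total hydrogens = 6.
Molecular formula: C7H6BrN3

C7H6BrN3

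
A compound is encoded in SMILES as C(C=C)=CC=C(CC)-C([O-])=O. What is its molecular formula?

C9H11O2-

Heavy atoms from the SMILES: 9 C, 2 O.
Implicit hydrogens by atom environment:
  4 × C: 1 H each → 4
  2 × C: 2 H each → 4
  2 × C: no H
  1 × C: 3 H
  1 × O: no H
  1 × O (charge -1): no H
  Total hydrogens = 11.
Net charge -1.
Molecular formula: C9H11O2-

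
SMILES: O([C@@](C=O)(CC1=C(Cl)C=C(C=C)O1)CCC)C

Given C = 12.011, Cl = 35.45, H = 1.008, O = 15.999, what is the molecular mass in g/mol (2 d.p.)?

256.73

Molecular formula: C13H17ClO3.
M = 13×12.011 + 1×35.45 + 17×1.008 + 3×15.999 = 256.73 g/mol.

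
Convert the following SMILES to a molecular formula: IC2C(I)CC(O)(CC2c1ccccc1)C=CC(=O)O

C15H16I2O3

Heavy atoms from the SMILES: 15 C, 2 I, 3 O.
Implicit hydrogens by atom environment:
  5 × C: 1 H each → 5
  5 × C (aromatic): 1 H each → 5
  2 × C: 2 H each → 4
  2 × C: no H
  2 × I: no H
  2 × O: 1 H each → 2
  1 × C (aromatic): no H
  1 × O: no H
  Total hydrogens = 16.
Molecular formula: C15H16I2O3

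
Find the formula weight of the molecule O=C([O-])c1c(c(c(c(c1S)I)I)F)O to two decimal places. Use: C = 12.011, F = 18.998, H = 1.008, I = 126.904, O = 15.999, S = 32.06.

438.96

Molecular formula: C7H2FI2O3S-.
M = 7×12.011 + 1×18.998 + 2×1.008 + 2×126.904 + 3×15.999 + 1×32.06 = 438.96 g/mol.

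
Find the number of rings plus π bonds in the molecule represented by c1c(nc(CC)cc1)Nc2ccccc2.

Molecular formula from the SMILES: C13H14N2.
DoU = (2C + 2 + N − H − X)/2 = (2·13 + 2 + 2 − 14 − 0)/2 = 16/2 = 8.
(Structurally: 2 ring(s) + 6 π bond(s) = 8.)

8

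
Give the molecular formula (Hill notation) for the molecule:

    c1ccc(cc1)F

Heavy atoms from the SMILES: 6 C, 1 F.
Implicit hydrogens by atom environment:
  5 × C (aromatic): 1 H each → 5
  1 × C (aromatic): no H
  1 × F: no H
  Total hydrogens = 5.
Molecular formula: C6H5F

C6H5F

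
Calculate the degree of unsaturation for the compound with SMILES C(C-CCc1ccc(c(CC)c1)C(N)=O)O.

5

Molecular formula from the SMILES: C13H19NO2.
DoU = (2C + 2 + N − H − X)/2 = (2·13 + 2 + 1 − 19 − 0)/2 = 10/2 = 5.
(Structurally: 1 ring(s) + 4 π bond(s) = 5.)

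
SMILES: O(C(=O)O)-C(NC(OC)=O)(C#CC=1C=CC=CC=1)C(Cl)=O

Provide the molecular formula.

Heavy atoms from the SMILES: 13 C, 1 Cl, 1 N, 6 O.
Implicit hydrogens by atom environment:
  6 × C: no H
  5 × C (aromatic): 1 H each → 5
  5 × O: no H
  1 × C: 3 H
  1 × C (aromatic): no H
  1 × Cl: no H
  1 × N: 1 H
  1 × O: 1 H
  Total hydrogens = 10.
Molecular formula: C13H10ClNO6

C13H10ClNO6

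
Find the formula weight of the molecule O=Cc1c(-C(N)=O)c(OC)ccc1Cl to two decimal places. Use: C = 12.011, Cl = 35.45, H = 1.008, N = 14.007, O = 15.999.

213.62

Molecular formula: C9H8ClNO3.
M = 9×12.011 + 1×35.45 + 8×1.008 + 1×14.007 + 3×15.999 = 213.62 g/mol.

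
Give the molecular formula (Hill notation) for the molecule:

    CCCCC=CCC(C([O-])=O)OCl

C9H14ClO3-

Heavy atoms from the SMILES: 9 C, 1 Cl, 3 O.
Implicit hydrogens by atom environment:
  4 × C: 2 H each → 8
  3 × C: 1 H each → 3
  2 × O: no H
  1 × C: 3 H
  1 × C: no H
  1 × Cl: no H
  1 × O (charge -1): no H
  Total hydrogens = 14.
Net charge -1.
Molecular formula: C9H14ClO3-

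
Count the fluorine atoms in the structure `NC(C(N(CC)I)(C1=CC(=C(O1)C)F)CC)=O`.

The symbol for fluorine appears 1 time in the SMILES.

1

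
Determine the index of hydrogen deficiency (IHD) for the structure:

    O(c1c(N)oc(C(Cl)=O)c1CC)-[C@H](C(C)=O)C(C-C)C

5

Molecular formula from the SMILES: C14H20ClNO4.
DoU = (2C + 2 + N − H − X)/2 = (2·14 + 2 + 1 − 20 − 1)/2 = 10/2 = 5.
(Structurally: 1 ring(s) + 4 π bond(s) = 5.)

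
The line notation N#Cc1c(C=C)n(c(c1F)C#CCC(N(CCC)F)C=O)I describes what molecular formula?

Heavy atoms from the SMILES: 15 C, 2 F, 1 I, 3 N, 1 O.
Implicit hydrogens by atom environment:
  4 × C: 2 H each → 8
  4 × C (aromatic): no H
  3 × C: 1 H each → 3
  3 × C: no H
  2 × F: no H
  2 × N: no H
  1 × C: 3 H
  1 × I: no H
  1 × N (aromatic): no H
  1 × O: no H
  Total hydrogens = 14.
Molecular formula: C15H14F2IN3O

C15H14F2IN3O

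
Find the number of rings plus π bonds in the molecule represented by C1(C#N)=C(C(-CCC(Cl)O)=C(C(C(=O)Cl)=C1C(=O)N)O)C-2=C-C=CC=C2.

Molecular formula from the SMILES: C18H14Cl2N2O4.
DoU = (2C + 2 + N − H − X)/2 = (2·18 + 2 + 2 − 14 − 2)/2 = 24/2 = 12.
(Structurally: 2 ring(s) + 10 π bond(s) = 12.)

12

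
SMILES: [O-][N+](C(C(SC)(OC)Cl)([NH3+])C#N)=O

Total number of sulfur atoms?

1

The symbol for sulfur appears 1 time in the SMILES.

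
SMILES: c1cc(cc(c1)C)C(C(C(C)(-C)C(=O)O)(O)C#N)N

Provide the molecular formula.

C14H18N2O3

Heavy atoms from the SMILES: 14 C, 2 N, 3 O.
Implicit hydrogens by atom environment:
  4 × C (aromatic): 1 H each → 4
  4 × C: no H
  3 × C: 3 H each → 9
  2 × C (aromatic): no H
  2 × O: 1 H each → 2
  1 × C: 1 H
  1 × N: 2 H
  1 × N: no H
  1 × O: no H
  Total hydrogens = 18.
Molecular formula: C14H18N2O3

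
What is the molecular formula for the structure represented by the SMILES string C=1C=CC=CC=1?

Heavy atoms from the SMILES: 6 C.
Implicit hydrogens by atom environment:
  6 × C (aromatic): 1 H each → 6
  Total hydrogens = 6.
Molecular formula: C6H6

C6H6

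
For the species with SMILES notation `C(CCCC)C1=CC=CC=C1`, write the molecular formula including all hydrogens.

C11H16

Heavy atoms from the SMILES: 11 C.
Implicit hydrogens by atom environment:
  5 × C (aromatic): 1 H each → 5
  4 × C: 2 H each → 8
  1 × C: 3 H
  1 × C (aromatic): no H
  Total hydrogens = 16.
Molecular formula: C11H16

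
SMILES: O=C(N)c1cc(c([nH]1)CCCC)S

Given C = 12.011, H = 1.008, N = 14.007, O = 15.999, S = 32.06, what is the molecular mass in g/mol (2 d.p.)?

Molecular formula: C9H14N2OS.
M = 9×12.011 + 14×1.008 + 2×14.007 + 1×15.999 + 1×32.06 = 198.28 g/mol.

198.28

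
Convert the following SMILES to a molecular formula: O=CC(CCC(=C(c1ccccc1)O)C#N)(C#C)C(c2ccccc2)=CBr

C23H18BrNO2

Heavy atoms from the SMILES: 1 Br, 23 C, 1 N, 2 O.
Implicit hydrogens by atom environment:
  10 × C (aromatic): 1 H each → 10
  6 × C: no H
  3 × C: 1 H each → 3
  2 × C: 2 H each → 4
  2 × C (aromatic): no H
  1 × Br: no H
  1 × N: no H
  1 × O: 1 H
  1 × O: no H
  Total hydrogens = 18.
Molecular formula: C23H18BrNO2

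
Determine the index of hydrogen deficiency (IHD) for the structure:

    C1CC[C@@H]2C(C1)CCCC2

2

Molecular formula from the SMILES: C10H18.
DoU = (2C + 2 + N − H − X)/2 = (2·10 + 2 + 0 − 18 − 0)/2 = 4/2 = 2.
(Structurally: 2 ring(s) + 0 π bond(s) = 2.)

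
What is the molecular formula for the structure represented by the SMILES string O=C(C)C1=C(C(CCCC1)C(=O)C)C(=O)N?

Heavy atoms from the SMILES: 12 C, 1 N, 3 O.
Implicit hydrogens by atom environment:
  5 × C: no H
  4 × C: 2 H each → 8
  3 × O: no H
  2 × C: 3 H each → 6
  1 × C: 1 H
  1 × N: 2 H
  Total hydrogens = 17.
Molecular formula: C12H17NO3

C12H17NO3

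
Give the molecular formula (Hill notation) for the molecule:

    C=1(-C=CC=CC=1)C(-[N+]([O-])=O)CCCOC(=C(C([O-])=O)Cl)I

Heavy atoms from the SMILES: 13 C, 1 Cl, 1 I, 1 N, 5 O.
Implicit hydrogens by atom environment:
  5 × C (aromatic): 1 H each → 5
  3 × C: 2 H each → 6
  3 × C: no H
  3 × O: no H
  2 × O (charge -1): no H
  1 × C: 1 H
  1 × C (aromatic): no H
  1 × Cl: no H
  1 × I: no H
  1 × N (charge +1): no H
  Total hydrogens = 12.
Net charge -1.
Molecular formula: C13H12ClINO5-

C13H12ClINO5-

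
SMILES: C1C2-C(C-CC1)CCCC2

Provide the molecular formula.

C10H18

Heavy atoms from the SMILES: 10 C.
Implicit hydrogens by atom environment:
  8 × C: 2 H each → 16
  2 × C: 1 H each → 2
  Total hydrogens = 18.
Molecular formula: C10H18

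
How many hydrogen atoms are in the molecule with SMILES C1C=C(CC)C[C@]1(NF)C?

Hydrogens are implicit in SMILES; fill each atom to its normal valence:
  3 × C: 2 H each → 6
  2 × C: 3 H each → 6
  2 × C: no H
  1 × C: 1 H
  1 × F: no H
  1 × N: 1 H
  Total hydrogens = 14.

14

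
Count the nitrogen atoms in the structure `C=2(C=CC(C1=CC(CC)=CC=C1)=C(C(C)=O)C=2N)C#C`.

1

The symbol for nitrogen appears 1 time in the SMILES.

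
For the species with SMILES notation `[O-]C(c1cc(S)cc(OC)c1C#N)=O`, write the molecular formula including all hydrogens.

Heavy atoms from the SMILES: 9 C, 1 N, 3 O, 1 S.
Implicit hydrogens by atom environment:
  4 × C (aromatic): no H
  2 × C (aromatic): 1 H each → 2
  2 × C: no H
  2 × O: no H
  1 × C: 3 H
  1 × N: no H
  1 × O (charge -1): no H
  1 × S: 1 H
  Total hydrogens = 6.
Net charge -1.
Molecular formula: C9H6NO3S-

C9H6NO3S-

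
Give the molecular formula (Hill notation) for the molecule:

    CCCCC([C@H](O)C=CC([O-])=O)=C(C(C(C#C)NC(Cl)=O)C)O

C16H21ClNO5-

Heavy atoms from the SMILES: 16 C, 1 Cl, 1 N, 5 O.
Implicit hydrogens by atom environment:
  6 × C: 1 H each → 6
  5 × C: no H
  3 × C: 2 H each → 6
  2 × C: 3 H each → 6
  2 × O: 1 H each → 2
  2 × O: no H
  1 × Cl: no H
  1 × N: 1 H
  1 × O (charge -1): no H
  Total hydrogens = 21.
Net charge -1.
Molecular formula: C16H21ClNO5-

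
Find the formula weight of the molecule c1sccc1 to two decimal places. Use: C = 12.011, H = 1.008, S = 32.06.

84.14

Molecular formula: C4H4S.
M = 4×12.011 + 4×1.008 + 1×32.06 = 84.14 g/mol.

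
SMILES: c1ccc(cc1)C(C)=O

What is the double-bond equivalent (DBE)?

5

Molecular formula from the SMILES: C8H8O.
DoU = (2C + 2 + N − H − X)/2 = (2·8 + 2 + 0 − 8 − 0)/2 = 10/2 = 5.
(Structurally: 1 ring(s) + 4 π bond(s) = 5.)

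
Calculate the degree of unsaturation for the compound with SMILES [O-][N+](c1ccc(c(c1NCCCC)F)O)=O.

5

Molecular formula from the SMILES: C10H13FN2O3.
DoU = (2C + 2 + N − H − X)/2 = (2·10 + 2 + 2 − 13 − 1)/2 = 10/2 = 5.
(Structurally: 1 ring(s) + 4 π bond(s) = 5.)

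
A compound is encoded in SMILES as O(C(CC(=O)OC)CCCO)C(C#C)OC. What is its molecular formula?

C11H18O5

Heavy atoms from the SMILES: 11 C, 5 O.
Implicit hydrogens by atom environment:
  4 × C: 2 H each → 8
  4 × O: no H
  3 × C: 1 H each → 3
  2 × C: 3 H each → 6
  2 × C: no H
  1 × O: 1 H
  Total hydrogens = 18.
Molecular formula: C11H18O5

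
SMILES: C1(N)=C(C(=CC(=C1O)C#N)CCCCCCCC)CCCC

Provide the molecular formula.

Heavy atoms from the SMILES: 19 C, 2 N, 1 O.
Implicit hydrogens by atom environment:
  10 × C: 2 H each → 20
  5 × C (aromatic): no H
  2 × C: 3 H each → 6
  1 × C (aromatic): 1 H
  1 × C: no H
  1 × N: 2 H
  1 × N: no H
  1 × O: 1 H
  Total hydrogens = 30.
Molecular formula: C19H30N2O

C19H30N2O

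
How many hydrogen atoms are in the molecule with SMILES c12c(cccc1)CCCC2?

12

Hydrogens are implicit in SMILES; fill each atom to its normal valence:
  4 × C: 2 H each → 8
  4 × C (aromatic): 1 H each → 4
  2 × C (aromatic): no H
  Total hydrogens = 12.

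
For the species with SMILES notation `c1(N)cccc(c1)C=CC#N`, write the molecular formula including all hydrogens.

C9H8N2

Heavy atoms from the SMILES: 9 C, 2 N.
Implicit hydrogens by atom environment:
  4 × C (aromatic): 1 H each → 4
  2 × C: 1 H each → 2
  2 × C (aromatic): no H
  1 × C: no H
  1 × N: 2 H
  1 × N: no H
  Total hydrogens = 8.
Molecular formula: C9H8N2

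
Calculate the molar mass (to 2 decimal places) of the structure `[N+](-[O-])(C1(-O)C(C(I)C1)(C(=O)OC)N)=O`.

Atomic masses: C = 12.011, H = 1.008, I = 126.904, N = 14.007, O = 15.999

Molecular formula: C6H9IN2O5.
M = 6×12.011 + 9×1.008 + 1×126.904 + 2×14.007 + 5×15.999 = 316.05 g/mol.

316.05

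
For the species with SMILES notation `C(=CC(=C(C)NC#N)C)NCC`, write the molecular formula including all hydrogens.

Heavy atoms from the SMILES: 9 C, 3 N.
Implicit hydrogens by atom environment:
  3 × C: 3 H each → 9
  3 × C: no H
  2 × C: 1 H each → 2
  2 × N: 1 H each → 2
  1 × C: 2 H
  1 × N: no H
  Total hydrogens = 15.
Molecular formula: C9H15N3

C9H15N3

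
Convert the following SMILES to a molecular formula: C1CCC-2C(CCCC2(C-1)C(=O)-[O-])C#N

Heavy atoms from the SMILES: 12 C, 1 N, 2 O.
Implicit hydrogens by atom environment:
  7 × C: 2 H each → 14
  3 × C: no H
  2 × C: 1 H each → 2
  1 × N: no H
  1 × O: no H
  1 × O (charge -1): no H
  Total hydrogens = 16.
Net charge -1.
Molecular formula: C12H16NO2-

C12H16NO2-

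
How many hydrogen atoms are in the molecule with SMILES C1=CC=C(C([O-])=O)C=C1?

Hydrogens are implicit in SMILES; fill each atom to its normal valence:
  5 × C (aromatic): 1 H each → 5
  1 × C (aromatic): no H
  1 × C: no H
  1 × O: no H
  1 × O (charge -1): no H
  Total hydrogens = 5.

5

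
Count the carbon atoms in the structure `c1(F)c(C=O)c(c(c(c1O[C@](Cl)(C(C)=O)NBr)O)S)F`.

10

The symbol for carbon appears 10 times in the SMILES. Lowercase c denotes aromatic carbon and counts toward C.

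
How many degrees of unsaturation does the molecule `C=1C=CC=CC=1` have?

4

Molecular formula from the SMILES: C6H6.
DoU = (2C + 2 + N − H − X)/2 = (2·6 + 2 + 0 − 6 − 0)/2 = 8/2 = 4.
(Structurally: 1 ring(s) + 3 π bond(s) = 4.)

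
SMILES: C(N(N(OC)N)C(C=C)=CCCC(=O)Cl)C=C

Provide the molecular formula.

Heavy atoms from the SMILES: 11 C, 1 Cl, 3 N, 2 O.
Implicit hydrogens by atom environment:
  5 × C: 2 H each → 10
  3 × C: 1 H each → 3
  2 × C: no H
  2 × N: no H
  2 × O: no H
  1 × C: 3 H
  1 × Cl: no H
  1 × N: 2 H
  Total hydrogens = 18.
Molecular formula: C11H18ClN3O2

C11H18ClN3O2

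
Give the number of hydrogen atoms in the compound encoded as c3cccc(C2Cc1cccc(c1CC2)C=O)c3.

Hydrogens are implicit in SMILES; fill each atom to its normal valence:
  8 × C (aromatic): 1 H each → 8
  4 × C (aromatic): no H
  3 × C: 2 H each → 6
  2 × C: 1 H each → 2
  1 × O: no H
  Total hydrogens = 16.

16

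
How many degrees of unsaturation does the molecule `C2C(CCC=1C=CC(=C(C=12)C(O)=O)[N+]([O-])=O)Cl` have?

7

Molecular formula from the SMILES: C11H10ClNO4.
DoU = (2C + 2 + N − H − X)/2 = (2·11 + 2 + 1 − 10 − 1)/2 = 14/2 = 7.
(Structurally: 2 ring(s) + 5 π bond(s) = 7.)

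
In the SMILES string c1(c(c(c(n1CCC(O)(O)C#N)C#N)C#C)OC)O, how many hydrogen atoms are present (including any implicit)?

11

Hydrogens are implicit in SMILES; fill each atom to its normal valence:
  4 × C (aromatic): no H
  4 × C: no H
  3 × O: 1 H each → 3
  2 × C: 2 H each → 4
  2 × N: no H
  1 × C: 3 H
  1 × C: 1 H
  1 × N (aromatic): no H
  1 × O: no H
  Total hydrogens = 11.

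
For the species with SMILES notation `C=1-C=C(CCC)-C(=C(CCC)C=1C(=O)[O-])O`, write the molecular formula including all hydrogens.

Heavy atoms from the SMILES: 13 C, 3 O.
Implicit hydrogens by atom environment:
  4 × C: 2 H each → 8
  4 × C (aromatic): no H
  2 × C: 3 H each → 6
  2 × C (aromatic): 1 H each → 2
  1 × C: no H
  1 × O: 1 H
  1 × O: no H
  1 × O (charge -1): no H
  Total hydrogens = 17.
Net charge -1.
Molecular formula: C13H17O3-

C13H17O3-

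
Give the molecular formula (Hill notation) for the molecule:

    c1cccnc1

Heavy atoms from the SMILES: 5 C, 1 N.
Implicit hydrogens by atom environment:
  5 × C (aromatic): 1 H each → 5
  1 × N (aromatic): no H
  Total hydrogens = 5.
Molecular formula: C5H5N

C5H5N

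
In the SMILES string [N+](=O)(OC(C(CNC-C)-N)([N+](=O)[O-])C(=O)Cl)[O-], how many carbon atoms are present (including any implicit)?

6

The symbol for carbon appears 6 times in the SMILES. (Cl is a single chlorine, not C + l.)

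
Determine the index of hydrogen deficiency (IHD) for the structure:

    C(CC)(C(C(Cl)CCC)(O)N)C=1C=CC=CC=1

Molecular formula from the SMILES: C14H22ClNO.
DoU = (2C + 2 + N − H − X)/2 = (2·14 + 2 + 1 − 22 − 1)/2 = 8/2 = 4.
(Structurally: 1 ring(s) + 3 π bond(s) = 4.)

4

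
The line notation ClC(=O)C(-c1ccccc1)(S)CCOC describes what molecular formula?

Heavy atoms from the SMILES: 11 C, 1 Cl, 2 O, 1 S.
Implicit hydrogens by atom environment:
  5 × C (aromatic): 1 H each → 5
  2 × C: 2 H each → 4
  2 × C: no H
  2 × O: no H
  1 × C: 3 H
  1 × C (aromatic): no H
  1 × Cl: no H
  1 × S: 1 H
  Total hydrogens = 13.
Molecular formula: C11H13ClO2S

C11H13ClO2S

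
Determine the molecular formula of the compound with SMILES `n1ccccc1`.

Heavy atoms from the SMILES: 5 C, 1 N.
Implicit hydrogens by atom environment:
  5 × C (aromatic): 1 H each → 5
  1 × N (aromatic): no H
  Total hydrogens = 5.
Molecular formula: C5H5N

C5H5N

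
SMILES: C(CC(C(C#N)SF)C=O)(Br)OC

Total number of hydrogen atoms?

Hydrogens are implicit in SMILES; fill each atom to its normal valence:
  4 × C: 1 H each → 4
  2 × O: no H
  1 × Br: no H
  1 × C: 3 H
  1 × C: 2 H
  1 × C: no H
  1 × F: no H
  1 × N: no H
  1 × S: no H
  Total hydrogens = 9.

9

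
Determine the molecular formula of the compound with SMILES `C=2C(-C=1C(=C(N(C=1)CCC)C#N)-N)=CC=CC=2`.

Heavy atoms from the SMILES: 14 C, 3 N.
Implicit hydrogens by atom environment:
  6 × C (aromatic): 1 H each → 6
  4 × C (aromatic): no H
  2 × C: 2 H each → 4
  1 × C: 3 H
  1 × C: no H
  1 × N: 2 H
  1 × N (aromatic): no H
  1 × N: no H
  Total hydrogens = 15.
Molecular formula: C14H15N3

C14H15N3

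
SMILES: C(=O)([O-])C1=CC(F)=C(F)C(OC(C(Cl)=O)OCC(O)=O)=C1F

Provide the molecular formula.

C11H5ClF3O7-

Heavy atoms from the SMILES: 11 C, 1 Cl, 3 F, 7 O.
Implicit hydrogens by atom environment:
  5 × C (aromatic): no H
  5 × O: no H
  3 × C: no H
  3 × F: no H
  1 × C: 2 H
  1 × C (aromatic): 1 H
  1 × C: 1 H
  1 × Cl: no H
  1 × O: 1 H
  1 × O (charge -1): no H
  Total hydrogens = 5.
Net charge -1.
Molecular formula: C11H5ClF3O7-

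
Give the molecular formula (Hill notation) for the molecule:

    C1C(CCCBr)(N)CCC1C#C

C10H16BrN

Heavy atoms from the SMILES: 1 Br, 10 C, 1 N.
Implicit hydrogens by atom environment:
  6 × C: 2 H each → 12
  2 × C: 1 H each → 2
  2 × C: no H
  1 × Br: no H
  1 × N: 2 H
  Total hydrogens = 16.
Molecular formula: C10H16BrN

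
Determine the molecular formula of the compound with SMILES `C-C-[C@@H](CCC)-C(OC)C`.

C9H20O

Heavy atoms from the SMILES: 9 C, 1 O.
Implicit hydrogens by atom environment:
  4 × C: 3 H each → 12
  3 × C: 2 H each → 6
  2 × C: 1 H each → 2
  1 × O: no H
  Total hydrogens = 20.
Molecular formula: C9H20O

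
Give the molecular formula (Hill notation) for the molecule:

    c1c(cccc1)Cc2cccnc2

C12H11N

Heavy atoms from the SMILES: 12 C, 1 N.
Implicit hydrogens by atom environment:
  9 × C (aromatic): 1 H each → 9
  2 × C (aromatic): no H
  1 × C: 2 H
  1 × N (aromatic): no H
  Total hydrogens = 11.
Molecular formula: C12H11N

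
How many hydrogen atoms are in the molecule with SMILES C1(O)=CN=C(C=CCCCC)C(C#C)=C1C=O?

15

Hydrogens are implicit in SMILES; fill each atom to its normal valence:
  4 × C: 1 H each → 4
  4 × C (aromatic): no H
  3 × C: 2 H each → 6
  1 × C: 3 H
  1 × C (aromatic): 1 H
  1 × C: no H
  1 × N (aromatic): no H
  1 × O: 1 H
  1 × O: no H
  Total hydrogens = 15.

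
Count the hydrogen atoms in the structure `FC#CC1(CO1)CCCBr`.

Hydrogens are implicit in SMILES; fill each atom to its normal valence:
  4 × C: 2 H each → 8
  3 × C: no H
  1 × Br: no H
  1 × F: no H
  1 × O: no H
  Total hydrogens = 8.

8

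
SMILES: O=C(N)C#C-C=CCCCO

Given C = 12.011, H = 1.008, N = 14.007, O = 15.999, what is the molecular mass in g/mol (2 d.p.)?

Molecular formula: C8H11NO2.
M = 8×12.011 + 11×1.008 + 1×14.007 + 2×15.999 = 153.18 g/mol.

153.18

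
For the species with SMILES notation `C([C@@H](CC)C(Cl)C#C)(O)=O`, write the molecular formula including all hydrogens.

Heavy atoms from the SMILES: 7 C, 1 Cl, 2 O.
Implicit hydrogens by atom environment:
  3 × C: 1 H each → 3
  2 × C: no H
  1 × C: 3 H
  1 × C: 2 H
  1 × Cl: no H
  1 × O: 1 H
  1 × O: no H
  Total hydrogens = 9.
Molecular formula: C7H9ClO2

C7H9ClO2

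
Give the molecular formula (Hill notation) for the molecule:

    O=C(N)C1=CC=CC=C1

Heavy atoms from the SMILES: 7 C, 1 N, 1 O.
Implicit hydrogens by atom environment:
  5 × C (aromatic): 1 H each → 5
  1 × C (aromatic): no H
  1 × C: no H
  1 × N: 2 H
  1 × O: no H
  Total hydrogens = 7.
Molecular formula: C7H7NO

C7H7NO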